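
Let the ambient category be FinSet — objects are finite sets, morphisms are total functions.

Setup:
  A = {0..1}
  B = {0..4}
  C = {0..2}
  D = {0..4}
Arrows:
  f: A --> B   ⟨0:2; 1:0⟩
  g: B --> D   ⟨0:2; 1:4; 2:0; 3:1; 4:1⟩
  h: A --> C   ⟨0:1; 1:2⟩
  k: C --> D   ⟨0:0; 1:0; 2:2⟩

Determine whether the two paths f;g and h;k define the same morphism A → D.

Answer: COMMUTES

Derivation:
Path 1 = f;g:
  0 f-->2 g-->0
  1 f-->0 g-->2
  composite₁ = ⟨0:0; 1:2⟩
Path 2 = h;k:
  0 h-->1 k-->0
  1 h-->2 k-->2
  composite₂ = ⟨0:0; 1:2⟩
Equal? equal; square commutes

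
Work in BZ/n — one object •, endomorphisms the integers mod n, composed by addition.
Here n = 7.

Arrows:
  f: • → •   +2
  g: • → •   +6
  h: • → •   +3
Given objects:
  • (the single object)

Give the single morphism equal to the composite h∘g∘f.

  0 +2≡2 +6≡1 +3≡4  (mod 7)
result: +4

Answer: +4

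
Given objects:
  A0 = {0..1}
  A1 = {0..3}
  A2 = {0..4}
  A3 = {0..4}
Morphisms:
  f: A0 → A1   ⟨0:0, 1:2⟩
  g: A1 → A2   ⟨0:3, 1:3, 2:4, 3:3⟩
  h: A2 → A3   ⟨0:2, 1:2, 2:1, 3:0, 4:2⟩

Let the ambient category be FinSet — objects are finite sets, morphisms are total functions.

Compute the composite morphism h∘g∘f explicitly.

  0 f→0 g→3 h→0
  1 f→2 g→4 h→2
result: ⟨0:0, 1:2⟩

Answer: ⟨0:0, 1:2⟩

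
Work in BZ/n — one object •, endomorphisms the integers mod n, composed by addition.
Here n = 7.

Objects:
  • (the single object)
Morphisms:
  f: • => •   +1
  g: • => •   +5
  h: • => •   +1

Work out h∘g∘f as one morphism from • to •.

  0 +1≡1 +5≡6 +1≡0  (mod 7)
result: +0

Answer: +0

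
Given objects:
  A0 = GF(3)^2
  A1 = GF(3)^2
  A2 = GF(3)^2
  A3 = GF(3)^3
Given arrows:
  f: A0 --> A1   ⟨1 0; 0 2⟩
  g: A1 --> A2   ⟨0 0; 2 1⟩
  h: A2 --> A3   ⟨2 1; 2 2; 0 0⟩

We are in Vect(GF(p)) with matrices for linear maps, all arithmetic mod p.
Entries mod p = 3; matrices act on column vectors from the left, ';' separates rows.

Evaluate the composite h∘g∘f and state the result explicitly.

Answer: ⟨2 2; 1 1; 0 0⟩

Work:
  e0=(1,0) f-->(1,0) g-->(0,2) h-->(2,1,0)
  e1=(0,1) f-->(0,2) g-->(0,2) h-->(2,1,0)
⟦path⟧: ⟨2 2; 1 1; 0 0⟩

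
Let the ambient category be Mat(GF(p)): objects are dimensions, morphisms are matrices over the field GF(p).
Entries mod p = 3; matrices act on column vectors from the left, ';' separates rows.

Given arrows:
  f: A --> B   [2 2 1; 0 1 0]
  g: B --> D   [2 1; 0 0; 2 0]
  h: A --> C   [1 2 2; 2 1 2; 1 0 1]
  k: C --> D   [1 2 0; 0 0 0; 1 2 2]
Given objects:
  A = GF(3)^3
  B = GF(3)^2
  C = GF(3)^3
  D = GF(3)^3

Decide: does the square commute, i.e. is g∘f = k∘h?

Path 1 = f;g:
  e0=[1,0,0] f-->[2,0] g-->[1,0,1]
  e1=[0,1,0] f-->[2,1] g-->[2,0,1]
  e2=[0,0,1] f-->[1,0] g-->[2,0,2]
  result₁ = [1 2 2; 0 0 0; 1 1 2]
Path 2 = h;k:
  e0=[1,0,0] h-->[1,2,1] k-->[2,0,1]
  e1=[0,1,0] h-->[2,1,0] k-->[1,0,1]
  e2=[0,0,1] h-->[2,2,1] k-->[0,0,2]
  result₂ = [2 1 0; 0 0 0; 1 1 2]
Equal? NO — does not commute

Answer: DOES NOT COMMUTE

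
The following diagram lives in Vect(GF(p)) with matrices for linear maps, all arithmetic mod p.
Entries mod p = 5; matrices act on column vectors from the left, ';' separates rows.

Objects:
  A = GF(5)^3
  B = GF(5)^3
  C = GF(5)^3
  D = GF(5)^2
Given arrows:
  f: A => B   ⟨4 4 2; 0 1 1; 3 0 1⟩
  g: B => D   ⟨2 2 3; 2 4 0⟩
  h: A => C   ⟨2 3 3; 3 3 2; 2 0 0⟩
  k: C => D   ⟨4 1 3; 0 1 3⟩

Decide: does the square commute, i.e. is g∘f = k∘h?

Answer: DOES NOT COMMUTE

Trace:
Along f;g (path 1):
  e0=⟨1,0,0⟩ f=>⟨4,0,3⟩ g=>⟨2,3⟩
  e1=⟨0,1,0⟩ f=>⟨4,1,0⟩ g=>⟨0,2⟩
  e2=⟨0,0,1⟩ f=>⟨2,1,1⟩ g=>⟨4,3⟩
  result₁ = ⟨2 0 4; 3 2 3⟩
Along h;k (path 2):
  e0=⟨1,0,0⟩ h=>⟨2,3,2⟩ k=>⟨2,4⟩
  e1=⟨0,1,0⟩ h=>⟨3,3,0⟩ k=>⟨0,3⟩
  e2=⟨0,0,1⟩ h=>⟨3,2,0⟩ k=>⟨4,2⟩
  result₂ = ⟨2 0 4; 4 3 2⟩
Equal? differ; not commutative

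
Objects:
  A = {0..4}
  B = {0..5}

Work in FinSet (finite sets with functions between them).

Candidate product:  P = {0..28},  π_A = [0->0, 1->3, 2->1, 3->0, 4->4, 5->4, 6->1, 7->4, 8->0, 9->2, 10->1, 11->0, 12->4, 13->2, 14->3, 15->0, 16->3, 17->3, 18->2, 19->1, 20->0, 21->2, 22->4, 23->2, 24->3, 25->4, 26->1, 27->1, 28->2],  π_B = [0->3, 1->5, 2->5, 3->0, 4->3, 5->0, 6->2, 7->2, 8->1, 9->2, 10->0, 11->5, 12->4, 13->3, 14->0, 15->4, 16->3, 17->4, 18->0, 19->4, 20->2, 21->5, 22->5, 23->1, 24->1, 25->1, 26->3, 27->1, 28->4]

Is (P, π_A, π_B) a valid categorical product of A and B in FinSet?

Answer: NOT A VALID PRODUCT — |P|=29 ≠ |A|·|B|=30

Trace:
|A|·|B| = 5·6 = 30;  |P| = 29
  → cardinalities differ; no bijection possible.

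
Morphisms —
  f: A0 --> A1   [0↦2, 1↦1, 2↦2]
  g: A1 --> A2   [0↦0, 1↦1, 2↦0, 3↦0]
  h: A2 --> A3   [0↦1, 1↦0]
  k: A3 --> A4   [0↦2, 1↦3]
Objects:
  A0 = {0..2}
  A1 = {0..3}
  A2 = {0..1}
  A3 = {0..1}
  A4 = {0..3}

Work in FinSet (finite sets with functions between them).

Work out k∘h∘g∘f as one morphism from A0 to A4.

Answer: [0↦3, 1↦2, 2↦3]

Work:
  0 f-->2 g-->0 h-->1 k-->3
  1 f-->1 g-->1 h-->0 k-->2
  2 f-->2 g-->0 h-->1 k-->3
result: [0↦3, 1↦2, 2↦3]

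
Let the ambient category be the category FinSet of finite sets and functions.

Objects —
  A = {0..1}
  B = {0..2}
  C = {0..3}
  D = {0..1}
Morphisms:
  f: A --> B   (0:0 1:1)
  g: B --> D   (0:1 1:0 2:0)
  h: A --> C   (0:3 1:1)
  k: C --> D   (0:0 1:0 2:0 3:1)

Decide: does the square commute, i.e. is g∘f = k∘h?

Path 1 = f;g:
  0 f-->0 g-->1
  1 f-->1 g-->0
  composite₁ = (0:1 1:0)
Path 2 = h;k:
  0 h-->3 k-->1
  1 h-->1 k-->0
  composite₂ = (0:1 1:0)
Equal? equal; square commutes

Answer: COMMUTES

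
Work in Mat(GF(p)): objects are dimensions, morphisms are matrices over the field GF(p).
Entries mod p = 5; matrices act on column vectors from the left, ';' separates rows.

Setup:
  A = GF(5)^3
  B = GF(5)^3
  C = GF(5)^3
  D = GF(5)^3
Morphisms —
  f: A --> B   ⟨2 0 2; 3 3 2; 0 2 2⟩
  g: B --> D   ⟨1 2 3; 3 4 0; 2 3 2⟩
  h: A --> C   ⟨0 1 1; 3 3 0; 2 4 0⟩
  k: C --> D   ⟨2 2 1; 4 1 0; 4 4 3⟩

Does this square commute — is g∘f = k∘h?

Answer: COMMUTES

Derivation:
Along f;g (path 1):
  e0=(1,0,0) f-->(2,3,0) g-->(3,3,3)
  e1=(0,1,0) f-->(0,3,2) g-->(2,2,3)
  e2=(0,0,1) f-->(2,2,2) g-->(2,4,4)
  result₁ = ⟨3 2 2; 3 2 4; 3 3 4⟩
Along h;k (path 2):
  e0=(1,0,0) h-->(0,3,2) k-->(3,3,3)
  e1=(0,1,0) h-->(1,3,4) k-->(2,2,3)
  e2=(0,0,1) h-->(1,0,0) k-->(2,4,4)
  result₂ = ⟨3 2 2; 3 2 4; 3 3 4⟩
Equal? YES — commutes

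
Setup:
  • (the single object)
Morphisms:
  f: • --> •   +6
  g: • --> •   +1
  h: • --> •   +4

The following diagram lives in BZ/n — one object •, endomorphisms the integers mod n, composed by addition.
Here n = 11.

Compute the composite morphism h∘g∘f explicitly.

  0 +6≡6 +1≡7 +4≡0  (mod 11)
result: +0

Answer: +0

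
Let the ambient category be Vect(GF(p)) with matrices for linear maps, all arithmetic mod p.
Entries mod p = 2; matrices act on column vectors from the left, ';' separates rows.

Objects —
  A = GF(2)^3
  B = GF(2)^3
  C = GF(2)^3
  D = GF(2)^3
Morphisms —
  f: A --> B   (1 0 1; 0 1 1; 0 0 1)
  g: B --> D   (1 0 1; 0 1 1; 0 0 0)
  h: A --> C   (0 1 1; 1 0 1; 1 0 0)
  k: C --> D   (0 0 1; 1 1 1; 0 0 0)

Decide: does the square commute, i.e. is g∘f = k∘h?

Path 1 = f;g:
  e0=(1,0,0) f-->(1,0,0) g-->(1,0,0)
  e1=(0,1,0) f-->(0,1,0) g-->(0,1,0)
  e2=(0,0,1) f-->(1,1,1) g-->(0,0,0)
  ⟦path⟧₁ = (1 0 0; 0 1 0; 0 0 0)
Path 2 = h;k:
  e0=(1,0,0) h-->(0,1,1) k-->(1,0,0)
  e1=(0,1,0) h-->(1,0,0) k-->(0,1,0)
  e2=(0,0,1) h-->(1,1,0) k-->(0,0,0)
  ⟦path⟧₂ = (1 0 0; 0 1 0; 0 0 0)
Equal? equal; square commutes

Answer: COMMUTES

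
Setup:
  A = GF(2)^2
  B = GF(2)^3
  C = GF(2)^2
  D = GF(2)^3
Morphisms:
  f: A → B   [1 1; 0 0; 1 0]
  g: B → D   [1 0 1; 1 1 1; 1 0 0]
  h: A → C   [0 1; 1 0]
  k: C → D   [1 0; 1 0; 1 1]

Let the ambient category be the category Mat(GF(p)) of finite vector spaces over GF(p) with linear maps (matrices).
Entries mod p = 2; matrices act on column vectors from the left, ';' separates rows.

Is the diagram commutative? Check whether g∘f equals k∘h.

Path 1 = f;g:
  e0=(1,0) f→(1,0,1) g→(0,0,1)
  e1=(0,1) f→(1,0,0) g→(1,1,1)
  ⟦path⟧₁ = [0 1; 0 1; 1 1]
Path 2 = h;k:
  e0=(1,0) h→(0,1) k→(0,0,1)
  e1=(0,1) h→(1,0) k→(1,1,1)
  ⟦path⟧₂ = [0 1; 0 1; 1 1]
Equal? same morphism ✓

Answer: COMMUTES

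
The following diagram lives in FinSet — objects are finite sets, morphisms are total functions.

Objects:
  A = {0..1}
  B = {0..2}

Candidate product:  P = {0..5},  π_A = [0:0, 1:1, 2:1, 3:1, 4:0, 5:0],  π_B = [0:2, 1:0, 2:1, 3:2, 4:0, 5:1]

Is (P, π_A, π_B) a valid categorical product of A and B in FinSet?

|A|·|B| = 2·3 = 6;  |P| = 6
Check the pairing map k ↦ (π_A(k), π_B(k)):
  0 : (0,2)
  1 : (1,0)
  2 : (1,1)
  3 : (1,2)
  4 : (0,0)
  5 : (0,1)
distinct pairs in image: 6 / 6 needed
  → bijection onto A×B; projections well-typed.

Answer: VALID PRODUCT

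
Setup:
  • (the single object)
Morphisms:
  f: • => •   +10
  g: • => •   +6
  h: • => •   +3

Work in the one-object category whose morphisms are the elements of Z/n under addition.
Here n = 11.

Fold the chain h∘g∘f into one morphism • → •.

Answer: +8

Derivation:
  0 +10≡10 +6≡5 +3≡8  (mod 11)
⟦path⟧: +8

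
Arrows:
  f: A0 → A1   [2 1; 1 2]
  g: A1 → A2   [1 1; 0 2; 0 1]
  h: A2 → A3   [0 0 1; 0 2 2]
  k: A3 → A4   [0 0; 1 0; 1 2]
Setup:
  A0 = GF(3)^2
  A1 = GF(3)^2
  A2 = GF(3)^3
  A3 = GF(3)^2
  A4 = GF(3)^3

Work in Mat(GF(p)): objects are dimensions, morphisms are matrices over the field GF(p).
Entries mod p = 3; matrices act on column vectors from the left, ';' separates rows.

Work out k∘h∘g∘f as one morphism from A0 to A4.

  e0=(1,0) f→(2,1) g→(0,2,1) h→(1,0) k→(0,1,1)
  e1=(0,1) f→(1,2) g→(0,1,2) h→(2,0) k→(0,2,2)
result: [0 0; 1 2; 1 2]

Answer: [0 0; 1 2; 1 2]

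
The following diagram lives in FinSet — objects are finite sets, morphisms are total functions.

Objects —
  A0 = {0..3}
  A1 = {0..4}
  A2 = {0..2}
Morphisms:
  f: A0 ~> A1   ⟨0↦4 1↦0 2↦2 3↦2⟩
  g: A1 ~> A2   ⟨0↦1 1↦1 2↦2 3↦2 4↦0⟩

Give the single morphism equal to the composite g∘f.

Answer: ⟨0↦0 1↦1 2↦2 3↦2⟩

Derivation:
  0 f~>4 g~>0
  1 f~>0 g~>1
  2 f~>2 g~>2
  3 f~>2 g~>2
⟦path⟧: ⟨0↦0 1↦1 2↦2 3↦2⟩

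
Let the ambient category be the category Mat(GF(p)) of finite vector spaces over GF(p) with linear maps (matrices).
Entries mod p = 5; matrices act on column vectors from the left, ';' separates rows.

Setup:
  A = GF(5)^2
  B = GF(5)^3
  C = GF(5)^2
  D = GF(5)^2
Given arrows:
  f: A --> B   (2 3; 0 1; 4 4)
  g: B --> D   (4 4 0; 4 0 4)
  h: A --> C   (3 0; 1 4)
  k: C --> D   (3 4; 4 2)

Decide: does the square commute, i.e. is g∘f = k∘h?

Path 1 = f;g:
  e0=[1,0] f-->[2,0,4] g-->[3,4]
  e1=[0,1] f-->[3,1,4] g-->[1,3]
  composite₁ = (3 1; 4 3)
Path 2 = h;k:
  e0=[1,0] h-->[3,1] k-->[3,4]
  e1=[0,1] h-->[0,4] k-->[1,3]
  composite₂ = (3 1; 4 3)
Equal? YES — commutes

Answer: COMMUTES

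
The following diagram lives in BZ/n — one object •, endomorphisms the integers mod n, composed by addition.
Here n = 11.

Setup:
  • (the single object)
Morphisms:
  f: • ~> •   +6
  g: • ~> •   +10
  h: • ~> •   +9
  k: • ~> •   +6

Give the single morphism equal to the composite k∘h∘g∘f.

Answer: +9

Work:
  0 +6≡6 +10≡5 +9≡3 +6≡9  (mod 11)
composite: +9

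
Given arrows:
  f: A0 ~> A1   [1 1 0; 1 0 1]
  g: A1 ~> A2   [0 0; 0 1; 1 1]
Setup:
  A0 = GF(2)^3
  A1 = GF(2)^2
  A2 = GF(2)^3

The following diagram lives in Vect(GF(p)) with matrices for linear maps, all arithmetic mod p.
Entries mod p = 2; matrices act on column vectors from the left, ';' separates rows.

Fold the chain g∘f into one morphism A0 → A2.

  e0=[1,0,0] f~>[1,1] g~>[0,1,0]
  e1=[0,1,0] f~>[1,0] g~>[0,0,1]
  e2=[0,0,1] f~>[0,1] g~>[0,1,1]
⟦path⟧: [0 0 0; 1 0 1; 0 1 1]

Answer: [0 0 0; 1 0 1; 0 1 1]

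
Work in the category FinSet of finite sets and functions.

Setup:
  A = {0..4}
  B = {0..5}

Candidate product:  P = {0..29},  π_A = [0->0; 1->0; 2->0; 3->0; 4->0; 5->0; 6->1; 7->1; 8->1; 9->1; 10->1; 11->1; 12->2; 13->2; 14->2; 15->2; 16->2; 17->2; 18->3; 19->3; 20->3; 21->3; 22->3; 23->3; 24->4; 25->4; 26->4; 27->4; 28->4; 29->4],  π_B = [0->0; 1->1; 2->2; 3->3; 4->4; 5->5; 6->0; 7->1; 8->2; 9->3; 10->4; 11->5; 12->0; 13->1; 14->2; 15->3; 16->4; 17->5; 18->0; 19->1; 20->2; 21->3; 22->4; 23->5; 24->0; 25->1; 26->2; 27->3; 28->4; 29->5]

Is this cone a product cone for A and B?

|A|·|B| = 5·6 = 30;  |P| = 30
Check the pairing map k ↦ (π_A(k), π_B(k)):
  0 -> (0,0)
  1 -> (0,1)
  2 -> (0,2)
  3 -> (0,3)
  4 -> (0,4)
  5 -> (0,5)
  6 -> (1,0)
  7 -> (1,1)
  8 -> (1,2)
  9 -> (1,3)
  10 -> (1,4)
  11 -> (1,5)
  12 -> (2,0)
  13 -> (2,1)
  14 -> (2,2)
  15 -> (2,3)
  16 -> (2,4)
  17 -> (2,5)
  18 -> (3,0)
  19 -> (3,1)
  20 -> (3,2)
  21 -> (3,3)
  22 -> (3,4)
  23 -> (3,5)
  24 -> (4,0)
  25 -> (4,1)
  26 -> (4,2)
  27 -> (4,3)
  28 -> (4,4)
  29 -> (4,5)
distinct pairs in image: 30 / 30 needed
  → bijection onto A×B; projections well-typed.

Answer: VALID PRODUCT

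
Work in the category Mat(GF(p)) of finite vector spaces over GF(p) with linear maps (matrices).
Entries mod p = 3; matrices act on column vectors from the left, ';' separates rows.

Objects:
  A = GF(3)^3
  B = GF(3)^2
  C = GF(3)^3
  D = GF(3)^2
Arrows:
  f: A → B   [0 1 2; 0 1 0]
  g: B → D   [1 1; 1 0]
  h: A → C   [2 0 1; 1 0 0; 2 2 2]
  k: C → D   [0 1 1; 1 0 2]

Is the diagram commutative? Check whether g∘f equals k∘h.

Path 1 = f;g:
  e0=⟨1,0,0⟩ f→⟨0,0⟩ g→⟨0,0⟩
  e1=⟨0,1,0⟩ f→⟨1,1⟩ g→⟨2,1⟩
  e2=⟨0,0,1⟩ f→⟨2,0⟩ g→⟨2,2⟩
  composite₁ = [0 2 2; 0 1 2]
Path 2 = h;k:
  e0=⟨1,0,0⟩ h→⟨2,1,2⟩ k→⟨0,0⟩
  e1=⟨0,1,0⟩ h→⟨0,0,2⟩ k→⟨2,1⟩
  e2=⟨0,0,1⟩ h→⟨1,0,2⟩ k→⟨2,2⟩
  composite₂ = [0 2 2; 0 1 2]
Equal? equal; square commutes

Answer: COMMUTES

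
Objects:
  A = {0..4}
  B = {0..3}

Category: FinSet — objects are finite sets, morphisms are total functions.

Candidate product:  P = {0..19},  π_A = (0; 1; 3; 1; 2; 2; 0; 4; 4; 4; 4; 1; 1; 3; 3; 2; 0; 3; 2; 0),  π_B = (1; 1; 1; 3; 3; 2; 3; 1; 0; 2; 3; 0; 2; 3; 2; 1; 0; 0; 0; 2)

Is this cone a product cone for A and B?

Answer: VALID PRODUCT

Work:
|A|·|B| = 5·4 = 20;  |P| = 20
Check the pairing map k ↦ (π_A(k), π_B(k)):
  0 : (0,1)
  1 : (1,1)
  2 : (3,1)
  3 : (1,3)
  4 : (2,3)
  5 : (2,2)
  6 : (0,3)
  7 : (4,1)
  8 : (4,0)
  9 : (4,2)
  10 : (4,3)
  11 : (1,0)
  12 : (1,2)
  13 : (3,3)
  14 : (3,2)
  15 : (2,1)
  16 : (0,0)
  17 : (3,0)
  18 : (2,0)
  19 : (0,2)
distinct pairs in image: 20 / 20 needed
  → bijection onto A×B; projections well-typed.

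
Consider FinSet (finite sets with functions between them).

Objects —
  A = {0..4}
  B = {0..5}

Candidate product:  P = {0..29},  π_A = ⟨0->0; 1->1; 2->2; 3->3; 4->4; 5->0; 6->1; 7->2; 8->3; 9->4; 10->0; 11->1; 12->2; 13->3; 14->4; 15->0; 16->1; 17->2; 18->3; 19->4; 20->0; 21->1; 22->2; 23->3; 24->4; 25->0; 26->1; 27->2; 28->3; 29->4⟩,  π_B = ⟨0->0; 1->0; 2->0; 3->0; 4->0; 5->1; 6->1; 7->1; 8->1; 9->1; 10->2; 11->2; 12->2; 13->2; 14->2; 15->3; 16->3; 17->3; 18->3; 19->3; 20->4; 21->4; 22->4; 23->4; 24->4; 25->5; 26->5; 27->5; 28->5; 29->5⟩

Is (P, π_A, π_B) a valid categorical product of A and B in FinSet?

Answer: VALID PRODUCT

Trace:
|A|·|B| = 5·6 = 30;  |P| = 30
Check the pairing map k ↦ (π_A(k), π_B(k)):
  0 -> (0,0)
  1 -> (1,0)
  2 -> (2,0)
  3 -> (3,0)
  4 -> (4,0)
  5 -> (0,1)
  6 -> (1,1)
  7 -> (2,1)
  8 -> (3,1)
  9 -> (4,1)
  10 -> (0,2)
  11 -> (1,2)
  12 -> (2,2)
  13 -> (3,2)
  14 -> (4,2)
  15 -> (0,3)
  16 -> (1,3)
  17 -> (2,3)
  18 -> (3,3)
  19 -> (4,3)
  20 -> (0,4)
  21 -> (1,4)
  22 -> (2,4)
  23 -> (3,4)
  24 -> (4,4)
  25 -> (0,5)
  26 -> (1,5)
  27 -> (2,5)
  28 -> (3,5)
  29 -> (4,5)
distinct pairs in image: 30 / 30 needed
  → bijection onto A×B; projections well-typed.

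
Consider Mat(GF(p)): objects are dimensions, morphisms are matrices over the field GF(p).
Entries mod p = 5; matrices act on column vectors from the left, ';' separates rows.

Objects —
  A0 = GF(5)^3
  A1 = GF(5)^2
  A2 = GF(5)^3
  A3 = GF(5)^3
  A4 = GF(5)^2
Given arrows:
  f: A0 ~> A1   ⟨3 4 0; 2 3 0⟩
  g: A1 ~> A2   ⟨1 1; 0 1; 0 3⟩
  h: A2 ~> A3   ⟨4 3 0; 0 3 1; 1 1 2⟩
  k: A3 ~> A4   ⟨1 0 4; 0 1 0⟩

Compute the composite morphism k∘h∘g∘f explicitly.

  e0=(1,0,0) f~>(3,2) g~>(0,2,1) h~>(1,2,4) k~>(2,2)
  e1=(0,1,0) f~>(4,3) g~>(2,3,4) h~>(2,3,3) k~>(4,3)
  e2=(0,0,1) f~>(0,0) g~>(0,0,0) h~>(0,0,0) k~>(0,0)
result: ⟨2 4 0; 2 3 0⟩

Answer: ⟨2 4 0; 2 3 0⟩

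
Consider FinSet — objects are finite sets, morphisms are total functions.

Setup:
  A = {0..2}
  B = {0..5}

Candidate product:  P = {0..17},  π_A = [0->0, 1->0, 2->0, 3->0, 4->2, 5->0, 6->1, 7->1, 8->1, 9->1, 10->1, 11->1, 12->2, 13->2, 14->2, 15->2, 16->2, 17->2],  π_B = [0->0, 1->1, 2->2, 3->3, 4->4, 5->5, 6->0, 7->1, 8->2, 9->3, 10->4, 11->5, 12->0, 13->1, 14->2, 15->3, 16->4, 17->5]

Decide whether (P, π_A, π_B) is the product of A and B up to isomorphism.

|A|·|B| = 3·6 = 18;  |P| = 18
Check the pairing map k ↦ (π_A(k), π_B(k)):
  0 -> (0,0)
  1 -> (0,1)
  2 -> (0,2)
  3 -> (0,3)
  4 -> (2,4)
  5 -> (0,5)
  6 -> (1,0)
  7 -> (1,1)
  8 -> (1,2)
  9 -> (1,3)
  10 -> (1,4)
  11 -> (1,5)
  12 -> (2,0)
  13 -> (2,1)
  14 -> (2,2)
  15 -> (2,3)
  16 -> (2,4)  ✗ repeats pair of k=4
  17 -> (2,5)
distinct pairs in image: 17 / 18 needed
  → (2,4) hit at k=4 and k=16

Answer: NOT A VALID PRODUCT — duplicate pair at indices 16,4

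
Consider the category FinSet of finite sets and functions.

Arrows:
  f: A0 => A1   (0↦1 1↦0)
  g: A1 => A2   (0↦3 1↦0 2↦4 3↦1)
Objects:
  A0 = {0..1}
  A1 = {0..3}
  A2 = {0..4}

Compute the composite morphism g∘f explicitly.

  0 f=>1 g=>0
  1 f=>0 g=>3
result: (0↦0 1↦3)

Answer: (0↦0 1↦3)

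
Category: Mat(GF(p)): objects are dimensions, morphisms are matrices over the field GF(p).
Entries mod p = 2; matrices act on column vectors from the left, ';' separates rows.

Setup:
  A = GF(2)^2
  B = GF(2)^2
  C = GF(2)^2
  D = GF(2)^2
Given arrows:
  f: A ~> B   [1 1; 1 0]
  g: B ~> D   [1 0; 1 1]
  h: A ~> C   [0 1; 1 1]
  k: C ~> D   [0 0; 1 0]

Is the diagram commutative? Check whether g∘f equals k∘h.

Answer: DOES NOT COMMUTE

Derivation:
Path 1 = f;g:
  e0=(1,0) f~>(1,1) g~>(1,0)
  e1=(0,1) f~>(1,0) g~>(1,1)
  result₁ = [1 1; 0 1]
Path 2 = h;k:
  e0=(1,0) h~>(0,1) k~>(0,0)
  e1=(0,1) h~>(1,1) k~>(0,1)
  result₂ = [0 0; 0 1]
Equal? NO — does not commute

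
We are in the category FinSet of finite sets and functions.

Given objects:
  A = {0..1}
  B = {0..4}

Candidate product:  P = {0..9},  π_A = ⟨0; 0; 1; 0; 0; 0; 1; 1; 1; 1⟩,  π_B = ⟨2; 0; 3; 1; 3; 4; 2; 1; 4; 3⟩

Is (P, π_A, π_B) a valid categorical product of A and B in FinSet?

|A|·|B| = 2·5 = 10;  |P| = 10
Check the pairing map k ↦ (π_A(k), π_B(k)):
  0 -> (0,2)
  1 -> (0,0)
  2 -> (1,3)
  3 -> (0,1)
  4 -> (0,3)
  5 -> (0,4)
  6 -> (1,2)
  7 -> (1,1)
  8 -> (1,4)
  9 -> (1,3)  ✗ repeats pair of k=2
distinct pairs in image: 9 / 10 needed
  → (1,3) hit at k=2 and k=9

Answer: NOT A VALID PRODUCT — duplicate pair at indices 9,2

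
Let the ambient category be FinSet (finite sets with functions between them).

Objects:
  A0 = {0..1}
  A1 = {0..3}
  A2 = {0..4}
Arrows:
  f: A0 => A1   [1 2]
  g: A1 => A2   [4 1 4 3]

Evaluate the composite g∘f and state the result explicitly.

Answer: [1 4]

Work:
  0 f=>1 g=>1
  1 f=>2 g=>4
result: [1 4]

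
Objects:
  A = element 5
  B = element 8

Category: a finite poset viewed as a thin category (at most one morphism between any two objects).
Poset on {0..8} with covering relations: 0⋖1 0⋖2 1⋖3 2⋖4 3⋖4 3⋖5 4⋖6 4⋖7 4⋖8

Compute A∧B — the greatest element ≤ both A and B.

Answer: A∧B = 3

Work:
Common predecessors of 5,8: {0,1,3}
  0 <= 3
  1 <= 3
  3 <= 3
glb = 3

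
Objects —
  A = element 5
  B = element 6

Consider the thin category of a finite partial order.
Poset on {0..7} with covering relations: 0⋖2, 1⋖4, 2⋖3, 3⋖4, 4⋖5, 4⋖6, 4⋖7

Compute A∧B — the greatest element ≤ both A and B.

Lower bounds of A=5 and B=6: {0,1,2,3,4}
  0 <= 4
  1 <= 4
  2 <= 4
  3 <= 4
  4 <= 4
glb = 4

Answer: A∧B = 4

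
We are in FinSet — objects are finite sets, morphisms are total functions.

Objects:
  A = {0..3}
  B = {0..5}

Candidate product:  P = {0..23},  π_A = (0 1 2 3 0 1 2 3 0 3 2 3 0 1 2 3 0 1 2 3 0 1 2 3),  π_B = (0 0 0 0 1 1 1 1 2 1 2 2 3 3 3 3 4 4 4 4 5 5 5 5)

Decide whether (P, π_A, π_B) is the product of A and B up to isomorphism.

Answer: NOT A VALID PRODUCT — duplicate pair at indices 7,9

Trace:
|A|·|B| = 4·6 = 24;  |P| = 24
Check the pairing map k ↦ (π_A(k), π_B(k)):
  0 : (0,0)
  1 : (1,0)
  2 : (2,0)
  3 : (3,0)
  4 : (0,1)
  5 : (1,1)
  6 : (2,1)
  7 : (3,1)
  8 : (0,2)
  9 : (3,1)  ✗ repeats pair of k=7
  10 : (2,2)
  11 : (3,2)
  12 : (0,3)
  13 : (1,3)
  14 : (2,3)
  15 : (3,3)
  16 : (0,4)
  17 : (1,4)
  18 : (2,4)
  19 : (3,4)
  20 : (0,5)
  21 : (1,5)
  22 : (2,5)
  23 : (3,5)
distinct pairs in image: 23 / 24 needed
  → (3,1) hit at k=7 and k=9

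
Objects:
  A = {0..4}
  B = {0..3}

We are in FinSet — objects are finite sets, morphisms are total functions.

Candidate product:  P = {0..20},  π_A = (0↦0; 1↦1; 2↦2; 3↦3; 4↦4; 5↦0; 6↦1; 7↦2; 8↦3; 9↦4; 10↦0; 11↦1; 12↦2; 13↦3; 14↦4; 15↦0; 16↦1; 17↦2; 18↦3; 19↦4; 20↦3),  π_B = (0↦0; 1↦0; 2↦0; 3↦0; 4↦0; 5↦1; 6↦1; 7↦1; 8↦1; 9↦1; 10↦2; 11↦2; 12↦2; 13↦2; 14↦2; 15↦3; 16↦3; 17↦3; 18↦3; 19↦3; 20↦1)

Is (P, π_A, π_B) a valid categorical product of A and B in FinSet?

Answer: NOT A VALID PRODUCT — |P|=21 ≠ |A|·|B|=20

Derivation:
|A|·|B| = 5·4 = 20;  |P| = 21
  → cardinalities differ; no bijection possible.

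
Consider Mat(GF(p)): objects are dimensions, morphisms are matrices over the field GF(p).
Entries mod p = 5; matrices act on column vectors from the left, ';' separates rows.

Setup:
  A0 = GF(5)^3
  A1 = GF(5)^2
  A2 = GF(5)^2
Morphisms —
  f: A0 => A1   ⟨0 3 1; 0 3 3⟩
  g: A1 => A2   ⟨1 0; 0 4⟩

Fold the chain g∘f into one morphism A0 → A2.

  e0=⟨1,0,0⟩ f=>⟨0,0⟩ g=>⟨0,0⟩
  e1=⟨0,1,0⟩ f=>⟨3,3⟩ g=>⟨3,2⟩
  e2=⟨0,0,1⟩ f=>⟨1,3⟩ g=>⟨1,2⟩
composite: ⟨0 3 1; 0 2 2⟩

Answer: ⟨0 3 1; 0 2 2⟩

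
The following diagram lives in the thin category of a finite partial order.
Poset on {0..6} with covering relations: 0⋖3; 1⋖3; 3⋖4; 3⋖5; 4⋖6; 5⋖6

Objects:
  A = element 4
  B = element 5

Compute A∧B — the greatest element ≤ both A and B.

Answer: A∧B = 3

Derivation:
Common predecessors of 4,5: {0,1,3}
  0 ⊑ 3
  1 ⊑ 3
  3 ⊑ 3
glb = 3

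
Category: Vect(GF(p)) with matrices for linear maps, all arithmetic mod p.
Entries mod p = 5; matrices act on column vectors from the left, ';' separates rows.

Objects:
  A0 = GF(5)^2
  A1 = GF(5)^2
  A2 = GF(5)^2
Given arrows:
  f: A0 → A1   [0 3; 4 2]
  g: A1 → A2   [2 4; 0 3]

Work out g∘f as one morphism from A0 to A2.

  e0=[1,0] f→[0,4] g→[1,2]
  e1=[0,1] f→[3,2] g→[4,1]
result: [1 4; 2 1]

Answer: [1 4; 2 1]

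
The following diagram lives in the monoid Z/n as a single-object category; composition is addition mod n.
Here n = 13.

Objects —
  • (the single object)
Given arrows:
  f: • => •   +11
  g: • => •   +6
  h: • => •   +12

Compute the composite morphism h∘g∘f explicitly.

Answer: +3

Work:
  0 +11≡11 +6≡4 +12≡3  (mod 13)
⟦path⟧: +3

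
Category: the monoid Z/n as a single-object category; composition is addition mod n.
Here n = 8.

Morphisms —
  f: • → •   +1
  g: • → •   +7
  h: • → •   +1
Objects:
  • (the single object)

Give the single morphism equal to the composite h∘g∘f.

Answer: +1

Work:
  0 +1≡1 +7≡0 +1≡1  (mod 8)
composite: +1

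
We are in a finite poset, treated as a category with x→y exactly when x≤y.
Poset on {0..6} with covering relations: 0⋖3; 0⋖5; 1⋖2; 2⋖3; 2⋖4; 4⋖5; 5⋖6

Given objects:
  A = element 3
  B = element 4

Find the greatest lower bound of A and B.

Answer: A∧B = 2

Work:
Common predecessors of 3,4: {1,2}
  1 ≤ 2
  2 ≤ 2
glb = 2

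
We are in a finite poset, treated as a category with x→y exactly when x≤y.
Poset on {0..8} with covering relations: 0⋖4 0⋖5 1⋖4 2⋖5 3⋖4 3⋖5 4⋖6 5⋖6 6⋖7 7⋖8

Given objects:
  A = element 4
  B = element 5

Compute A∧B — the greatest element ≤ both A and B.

Common predecessors of 4,5: {0,3}
  maximal lower bounds 0 and 3 are incomparable: neither 0<=3 nor 3<=0
→ no greatest lower bound exists

Answer: NO MEET EXISTS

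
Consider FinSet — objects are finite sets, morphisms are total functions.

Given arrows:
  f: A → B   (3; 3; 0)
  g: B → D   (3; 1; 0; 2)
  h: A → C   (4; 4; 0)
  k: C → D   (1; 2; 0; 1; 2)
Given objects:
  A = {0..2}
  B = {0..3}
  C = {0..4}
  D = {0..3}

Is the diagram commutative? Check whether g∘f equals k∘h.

Answer: DOES NOT COMMUTE

Derivation:
Path 1 = f;g:
  0 f→3 g→2
  1 f→3 g→2
  2 f→0 g→3
  composite₁ = (2; 2; 3)
Path 2 = h;k:
  0 h→4 k→2
  1 h→4 k→2
  2 h→0 k→1
  composite₂ = (2; 2; 1)
Equal? NO — does not commute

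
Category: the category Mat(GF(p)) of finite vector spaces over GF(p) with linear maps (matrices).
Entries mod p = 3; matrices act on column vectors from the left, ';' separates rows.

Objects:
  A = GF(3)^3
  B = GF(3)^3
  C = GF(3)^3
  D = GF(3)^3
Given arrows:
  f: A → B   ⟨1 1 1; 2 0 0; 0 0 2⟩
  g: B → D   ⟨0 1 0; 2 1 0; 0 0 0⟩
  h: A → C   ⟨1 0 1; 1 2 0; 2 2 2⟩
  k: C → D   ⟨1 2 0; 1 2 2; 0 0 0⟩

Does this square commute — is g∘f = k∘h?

Path 1 = f;g:
  e0=(1,0,0) f→(1,2,0) g→(2,1,0)
  e1=(0,1,0) f→(1,0,0) g→(0,2,0)
  e2=(0,0,1) f→(1,0,2) g→(0,2,0)
  composite₁ = ⟨2 0 0; 1 2 2; 0 0 0⟩
Path 2 = h;k:
  e0=(1,0,0) h→(1,1,2) k→(0,1,0)
  e1=(0,1,0) h→(0,2,2) k→(1,2,0)
  e2=(0,0,1) h→(1,0,2) k→(1,2,0)
  composite₂ = ⟨0 1 1; 1 2 2; 0 0 0⟩
Equal? distinct morphisms ✗

Answer: DOES NOT COMMUTE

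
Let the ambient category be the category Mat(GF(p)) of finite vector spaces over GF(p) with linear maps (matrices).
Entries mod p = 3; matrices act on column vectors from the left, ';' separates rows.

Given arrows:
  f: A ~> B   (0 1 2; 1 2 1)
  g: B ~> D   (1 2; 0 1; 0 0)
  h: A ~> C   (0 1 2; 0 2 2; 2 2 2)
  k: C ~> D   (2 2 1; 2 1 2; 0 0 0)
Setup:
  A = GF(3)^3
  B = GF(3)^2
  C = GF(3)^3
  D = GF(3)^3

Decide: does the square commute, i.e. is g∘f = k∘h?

Answer: COMMUTES

Work:
1) trace f;g:
  e0=[1,0,0] f~>[0,1] g~>[2,1,0]
  e1=[0,1,0] f~>[1,2] g~>[2,2,0]
  e2=[0,0,1] f~>[2,1] g~>[1,1,0]
  composite₁ = (2 2 1; 1 2 1; 0 0 0)
2) trace h;k:
  e0=[1,0,0] h~>[0,0,2] k~>[2,1,0]
  e1=[0,1,0] h~>[1,2,2] k~>[2,2,0]
  e2=[0,0,1] h~>[2,2,2] k~>[1,1,0]
  composite₂ = (2 2 1; 1 2 1; 0 0 0)
Equal? same morphism ✓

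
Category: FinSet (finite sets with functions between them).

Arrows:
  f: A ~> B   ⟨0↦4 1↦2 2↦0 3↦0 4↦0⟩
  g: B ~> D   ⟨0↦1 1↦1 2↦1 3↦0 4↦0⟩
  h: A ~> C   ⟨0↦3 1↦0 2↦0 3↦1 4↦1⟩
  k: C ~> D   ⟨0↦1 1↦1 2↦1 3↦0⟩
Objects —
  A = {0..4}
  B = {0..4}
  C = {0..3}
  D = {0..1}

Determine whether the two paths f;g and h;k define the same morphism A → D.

Path 1 = f;g:
  0 f~>4 g~>0
  1 f~>2 g~>1
  2 f~>0 g~>1
  3 f~>0 g~>1
  4 f~>0 g~>1
  ⟦path⟧₁ = ⟨0↦0 1↦1 2↦1 3↦1 4↦1⟩
Path 2 = h;k:
  0 h~>3 k~>0
  1 h~>0 k~>1
  2 h~>0 k~>1
  3 h~>1 k~>1
  4 h~>1 k~>1
  ⟦path⟧₂ = ⟨0↦0 1↦1 2↦1 3↦1 4↦1⟩
Equal? same morphism ✓

Answer: COMMUTES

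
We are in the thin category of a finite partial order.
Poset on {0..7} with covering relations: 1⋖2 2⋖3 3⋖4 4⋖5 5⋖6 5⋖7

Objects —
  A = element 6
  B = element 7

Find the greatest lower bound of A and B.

Answer: A∧B = 5

Derivation:
{x : x⊑A ∧ x⊑B} = {1,2,3,4,5}  (A=6, B=7)
  1 ⊑ 5
  2 ⊑ 5
  3 ⊑ 5
  4 ⊑ 5
  5 ⊑ 5
glb = 5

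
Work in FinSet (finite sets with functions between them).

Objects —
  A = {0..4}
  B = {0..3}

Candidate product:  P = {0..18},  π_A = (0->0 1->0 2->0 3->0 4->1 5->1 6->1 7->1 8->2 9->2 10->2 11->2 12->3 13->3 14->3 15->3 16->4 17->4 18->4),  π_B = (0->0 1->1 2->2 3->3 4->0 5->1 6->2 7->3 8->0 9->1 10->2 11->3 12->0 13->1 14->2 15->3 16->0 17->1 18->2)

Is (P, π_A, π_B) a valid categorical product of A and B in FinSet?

|A|·|B| = 5·4 = 20;  |P| = 19
  → cardinalities differ; no bijection possible.

Answer: NOT A VALID PRODUCT — |P|=19 ≠ |A|·|B|=20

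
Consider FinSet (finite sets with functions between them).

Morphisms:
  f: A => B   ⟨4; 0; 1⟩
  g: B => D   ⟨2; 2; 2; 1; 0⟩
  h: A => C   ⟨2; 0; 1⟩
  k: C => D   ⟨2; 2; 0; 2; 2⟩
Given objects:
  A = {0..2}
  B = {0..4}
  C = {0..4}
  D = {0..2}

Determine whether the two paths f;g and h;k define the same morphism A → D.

Answer: COMMUTES

Derivation:
1) trace f;g:
  0 f=>4 g=>0
  1 f=>0 g=>2
  2 f=>1 g=>2
  result₁ = ⟨0; 2; 2⟩
2) trace h;k:
  0 h=>2 k=>0
  1 h=>0 k=>2
  2 h=>1 k=>2
  result₂ = ⟨0; 2; 2⟩
Equal? YES — commutes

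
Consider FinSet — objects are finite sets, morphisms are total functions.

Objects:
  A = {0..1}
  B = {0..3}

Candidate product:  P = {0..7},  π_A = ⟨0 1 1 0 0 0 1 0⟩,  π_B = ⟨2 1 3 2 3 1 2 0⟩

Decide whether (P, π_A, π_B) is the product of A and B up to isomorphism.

Answer: NOT A VALID PRODUCT — duplicate pair at indices 0,3

Work:
|A|·|B| = 2·4 = 8;  |P| = 8
Check the pairing map k ↦ (π_A(k), π_B(k)):
  0 ↦ (0,2)
  1 ↦ (1,1)
  2 ↦ (1,3)
  3 ↦ (0,2)  ✗ repeats pair of k=0
  4 ↦ (0,3)
  5 ↦ (0,1)
  6 ↦ (1,2)
  7 ↦ (0,0)
distinct pairs in image: 7 / 8 needed
  → (0,2) hit at k=0 and k=3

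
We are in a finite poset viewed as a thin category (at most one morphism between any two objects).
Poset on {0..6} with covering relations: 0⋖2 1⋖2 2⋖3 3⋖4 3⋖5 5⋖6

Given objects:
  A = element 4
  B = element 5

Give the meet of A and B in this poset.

Answer: A∧B = 3

Derivation:
{x : x<=A ∧ x<=B} = {0,1,2,3}  (A=4, B=5)
  0 <= 3
  1 <= 3
  2 <= 3
  3 <= 3
glb = 3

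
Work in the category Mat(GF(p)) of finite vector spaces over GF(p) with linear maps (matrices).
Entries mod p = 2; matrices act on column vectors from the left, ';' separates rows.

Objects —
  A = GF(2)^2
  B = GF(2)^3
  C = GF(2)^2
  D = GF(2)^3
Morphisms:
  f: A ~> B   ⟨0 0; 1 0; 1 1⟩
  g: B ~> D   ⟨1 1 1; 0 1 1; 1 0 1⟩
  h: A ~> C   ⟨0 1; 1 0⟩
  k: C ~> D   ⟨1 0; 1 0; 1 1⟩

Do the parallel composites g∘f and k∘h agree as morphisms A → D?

Answer: COMMUTES

Derivation:
1) trace f;g:
  e0=(1,0) f~>(0,1,1) g~>(0,0,1)
  e1=(0,1) f~>(0,0,1) g~>(1,1,1)
  ⟦path⟧₁ = ⟨0 1; 0 1; 1 1⟩
2) trace h;k:
  e0=(1,0) h~>(0,1) k~>(0,0,1)
  e1=(0,1) h~>(1,0) k~>(1,1,1)
  ⟦path⟧₂ = ⟨0 1; 0 1; 1 1⟩
Equal? YES — commutes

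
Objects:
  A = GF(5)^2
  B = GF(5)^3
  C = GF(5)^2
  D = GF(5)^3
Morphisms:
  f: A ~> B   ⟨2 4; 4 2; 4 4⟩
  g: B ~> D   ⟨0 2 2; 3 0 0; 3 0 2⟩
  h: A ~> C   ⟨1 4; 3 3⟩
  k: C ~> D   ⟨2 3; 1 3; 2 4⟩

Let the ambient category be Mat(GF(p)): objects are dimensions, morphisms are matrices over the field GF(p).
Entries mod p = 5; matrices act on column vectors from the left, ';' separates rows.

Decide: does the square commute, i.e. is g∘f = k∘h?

1) trace f;g:
  e0=(1,0) f~>(2,4,4) g~>(1,1,4)
  e1=(0,1) f~>(4,2,4) g~>(2,2,0)
  ⟦path⟧₁ = ⟨1 2; 1 2; 4 0⟩
2) trace h;k:
  e0=(1,0) h~>(1,3) k~>(1,0,4)
  e1=(0,1) h~>(4,3) k~>(2,3,0)
  ⟦path⟧₂ = ⟨1 2; 0 3; 4 0⟩
Equal? differ; not commutative

Answer: DOES NOT COMMUTE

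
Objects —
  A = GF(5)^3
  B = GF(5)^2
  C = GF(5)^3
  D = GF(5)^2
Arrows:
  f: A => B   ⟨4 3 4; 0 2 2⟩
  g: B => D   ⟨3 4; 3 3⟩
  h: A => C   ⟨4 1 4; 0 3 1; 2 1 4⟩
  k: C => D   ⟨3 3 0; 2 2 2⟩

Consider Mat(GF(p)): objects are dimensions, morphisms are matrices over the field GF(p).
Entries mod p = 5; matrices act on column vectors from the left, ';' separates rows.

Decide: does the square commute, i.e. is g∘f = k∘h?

Answer: COMMUTES

Trace:
1) trace f;g:
  e0=⟨1,0,0⟩ f=>⟨4,0⟩ g=>⟨2,2⟩
  e1=⟨0,1,0⟩ f=>⟨3,2⟩ g=>⟨2,0⟩
  e2=⟨0,0,1⟩ f=>⟨4,2⟩ g=>⟨0,3⟩
  composite₁ = ⟨2 2 0; 2 0 3⟩
2) trace h;k:
  e0=⟨1,0,0⟩ h=>⟨4,0,2⟩ k=>⟨2,2⟩
  e1=⟨0,1,0⟩ h=>⟨1,3,1⟩ k=>⟨2,0⟩
  e2=⟨0,0,1⟩ h=>⟨4,1,4⟩ k=>⟨0,3⟩
  composite₂ = ⟨2 2 0; 2 0 3⟩
Equal? YES — commutes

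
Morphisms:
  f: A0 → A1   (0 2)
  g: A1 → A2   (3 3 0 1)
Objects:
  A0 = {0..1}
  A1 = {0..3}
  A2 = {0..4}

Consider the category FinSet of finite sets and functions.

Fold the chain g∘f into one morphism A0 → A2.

Answer: (3 0)

Work:
  0 f→0 g→3
  1 f→2 g→0
⟦path⟧: (3 0)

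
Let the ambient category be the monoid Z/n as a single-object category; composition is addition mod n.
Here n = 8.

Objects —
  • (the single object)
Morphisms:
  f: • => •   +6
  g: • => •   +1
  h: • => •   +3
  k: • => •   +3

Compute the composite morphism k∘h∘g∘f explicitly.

  0 +6≡6 +1≡7 +3≡2 +3≡5  (mod 8)
composite: +5

Answer: +5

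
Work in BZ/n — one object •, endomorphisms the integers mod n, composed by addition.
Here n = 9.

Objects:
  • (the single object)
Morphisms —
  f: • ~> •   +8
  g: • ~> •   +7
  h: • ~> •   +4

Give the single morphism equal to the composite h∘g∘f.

  0 +8≡8 +7≡6 +4≡1  (mod 9)
result: +1

Answer: +1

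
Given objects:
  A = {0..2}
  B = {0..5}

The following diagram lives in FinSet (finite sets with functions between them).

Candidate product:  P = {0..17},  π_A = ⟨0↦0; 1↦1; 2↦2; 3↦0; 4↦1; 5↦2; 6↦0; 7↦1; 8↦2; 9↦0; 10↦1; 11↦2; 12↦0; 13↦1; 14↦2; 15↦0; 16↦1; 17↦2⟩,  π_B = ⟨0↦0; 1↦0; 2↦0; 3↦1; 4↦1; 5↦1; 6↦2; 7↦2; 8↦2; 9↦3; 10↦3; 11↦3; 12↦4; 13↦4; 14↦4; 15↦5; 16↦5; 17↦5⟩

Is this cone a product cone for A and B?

Answer: VALID PRODUCT

Derivation:
|A|·|B| = 3·6 = 18;  |P| = 18
Check the pairing map k ↦ (π_A(k), π_B(k)):
  0 ↦ (0,0)
  1 ↦ (1,0)
  2 ↦ (2,0)
  3 ↦ (0,1)
  4 ↦ (1,1)
  5 ↦ (2,1)
  6 ↦ (0,2)
  7 ↦ (1,2)
  8 ↦ (2,2)
  9 ↦ (0,3)
  10 ↦ (1,3)
  11 ↦ (2,3)
  12 ↦ (0,4)
  13 ↦ (1,4)
  14 ↦ (2,4)
  15 ↦ (0,5)
  16 ↦ (1,5)
  17 ↦ (2,5)
distinct pairs in image: 18 / 18 needed
  → bijection onto A×B; projections well-typed.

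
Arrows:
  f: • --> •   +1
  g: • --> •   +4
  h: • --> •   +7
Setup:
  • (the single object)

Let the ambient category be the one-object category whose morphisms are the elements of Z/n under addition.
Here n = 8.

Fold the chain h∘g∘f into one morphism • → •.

  0 +1≡1 +4≡5 +7≡4  (mod 8)
composite: +4

Answer: +4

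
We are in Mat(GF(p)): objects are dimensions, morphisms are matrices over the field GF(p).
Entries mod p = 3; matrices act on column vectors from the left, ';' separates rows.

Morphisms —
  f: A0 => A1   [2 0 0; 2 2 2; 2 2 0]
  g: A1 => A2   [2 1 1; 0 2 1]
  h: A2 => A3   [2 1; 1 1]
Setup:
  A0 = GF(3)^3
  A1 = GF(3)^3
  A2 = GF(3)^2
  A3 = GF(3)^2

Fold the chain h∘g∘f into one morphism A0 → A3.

  e0=(1,0,0) f=>(2,2,2) g=>(2,0) h=>(1,2)
  e1=(0,1,0) f=>(0,2,2) g=>(1,0) h=>(2,1)
  e2=(0,0,1) f=>(0,2,0) g=>(2,1) h=>(2,0)
⟦path⟧: [1 2 2; 2 1 0]

Answer: [1 2 2; 2 1 0]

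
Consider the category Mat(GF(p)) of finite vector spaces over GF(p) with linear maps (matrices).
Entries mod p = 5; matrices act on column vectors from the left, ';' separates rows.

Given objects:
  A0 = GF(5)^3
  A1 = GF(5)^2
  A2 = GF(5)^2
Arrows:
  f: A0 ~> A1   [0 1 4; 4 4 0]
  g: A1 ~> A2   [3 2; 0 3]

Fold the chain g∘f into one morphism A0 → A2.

Answer: [3 1 2; 2 2 0]

Trace:
  e0=(1,0,0) f~>(0,4) g~>(3,2)
  e1=(0,1,0) f~>(1,4) g~>(1,2)
  e2=(0,0,1) f~>(4,0) g~>(2,0)
⟦path⟧: [3 1 2; 2 2 0]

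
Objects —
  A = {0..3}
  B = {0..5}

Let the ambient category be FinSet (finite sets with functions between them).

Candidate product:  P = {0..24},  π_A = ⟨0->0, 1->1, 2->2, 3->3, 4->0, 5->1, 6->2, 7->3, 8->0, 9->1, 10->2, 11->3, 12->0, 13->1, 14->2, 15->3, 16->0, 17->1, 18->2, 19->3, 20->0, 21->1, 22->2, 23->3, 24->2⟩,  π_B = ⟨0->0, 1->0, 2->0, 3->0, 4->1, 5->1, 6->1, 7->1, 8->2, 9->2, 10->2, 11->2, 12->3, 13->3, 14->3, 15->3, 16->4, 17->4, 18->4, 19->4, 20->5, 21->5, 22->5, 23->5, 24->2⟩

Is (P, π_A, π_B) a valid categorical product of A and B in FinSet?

Answer: NOT A VALID PRODUCT — |P|=25 ≠ |A|·|B|=24

Work:
|A|·|B| = 4·6 = 24;  |P| = 25
  → cardinalities differ; no bijection possible.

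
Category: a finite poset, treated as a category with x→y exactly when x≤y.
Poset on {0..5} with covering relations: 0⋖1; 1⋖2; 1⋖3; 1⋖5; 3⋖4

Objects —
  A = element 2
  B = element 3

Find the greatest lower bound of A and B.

Common predecessors of 2,3: {0,1}
  0 ⊑ 1
  1 ⊑ 1
glb = 1

Answer: A∧B = 1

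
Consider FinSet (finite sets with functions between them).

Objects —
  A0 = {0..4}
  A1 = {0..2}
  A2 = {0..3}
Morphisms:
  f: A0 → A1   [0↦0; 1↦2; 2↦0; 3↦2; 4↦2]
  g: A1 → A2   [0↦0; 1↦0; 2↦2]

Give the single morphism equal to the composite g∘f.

  0 f→0 g→0
  1 f→2 g→2
  2 f→0 g→0
  3 f→2 g→2
  4 f→2 g→2
result: [0↦0; 1↦2; 2↦0; 3↦2; 4↦2]

Answer: [0↦0; 1↦2; 2↦0; 3↦2; 4↦2]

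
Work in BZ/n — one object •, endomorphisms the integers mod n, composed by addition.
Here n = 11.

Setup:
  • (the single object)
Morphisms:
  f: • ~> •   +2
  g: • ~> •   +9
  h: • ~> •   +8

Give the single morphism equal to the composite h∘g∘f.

  0 +2≡2 +9≡0 +8≡8  (mod 11)
⟦path⟧: +8

Answer: +8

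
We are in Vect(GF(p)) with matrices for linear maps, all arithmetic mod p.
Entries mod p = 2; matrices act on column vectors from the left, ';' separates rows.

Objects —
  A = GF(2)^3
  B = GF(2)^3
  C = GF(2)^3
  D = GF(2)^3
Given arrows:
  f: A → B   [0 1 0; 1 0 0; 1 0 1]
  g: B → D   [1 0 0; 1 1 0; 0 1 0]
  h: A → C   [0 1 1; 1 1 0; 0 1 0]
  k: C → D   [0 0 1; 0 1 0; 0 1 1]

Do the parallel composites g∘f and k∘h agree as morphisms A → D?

Along f;g (path 1):
  e0=(1,0,0) f→(0,1,1) g→(0,1,1)
  e1=(0,1,0) f→(1,0,0) g→(1,1,0)
  e2=(0,0,1) f→(0,0,1) g→(0,0,0)
  ⟦path⟧₁ = [0 1 0; 1 1 0; 1 0 0]
Along h;k (path 2):
  e0=(1,0,0) h→(0,1,0) k→(0,1,1)
  e1=(0,1,0) h→(1,1,1) k→(1,1,0)
  e2=(0,0,1) h→(1,0,0) k→(0,0,0)
  ⟦path⟧₂ = [0 1 0; 1 1 0; 1 0 0]
Equal? equal; square commutes

Answer: COMMUTES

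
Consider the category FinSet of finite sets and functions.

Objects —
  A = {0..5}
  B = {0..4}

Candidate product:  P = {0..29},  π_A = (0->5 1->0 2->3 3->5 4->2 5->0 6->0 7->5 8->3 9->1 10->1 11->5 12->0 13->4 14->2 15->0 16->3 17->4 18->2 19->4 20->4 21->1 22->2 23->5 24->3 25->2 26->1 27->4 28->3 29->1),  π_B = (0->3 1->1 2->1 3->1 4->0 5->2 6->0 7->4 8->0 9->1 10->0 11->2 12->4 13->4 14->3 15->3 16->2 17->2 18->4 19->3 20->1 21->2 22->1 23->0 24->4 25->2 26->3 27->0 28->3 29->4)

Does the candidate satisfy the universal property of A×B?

|A|·|B| = 6·5 = 30;  |P| = 30
Check the pairing map k ↦ (π_A(k), π_B(k)):
  0 -> (5,3)
  1 -> (0,1)
  2 -> (3,1)
  3 -> (5,1)
  4 -> (2,0)
  5 -> (0,2)
  6 -> (0,0)
  7 -> (5,4)
  8 -> (3,0)
  9 -> (1,1)
  10 -> (1,0)
  11 -> (5,2)
  12 -> (0,4)
  13 -> (4,4)
  14 -> (2,3)
  15 -> (0,3)
  16 -> (3,2)
  17 -> (4,2)
  18 -> (2,4)
  19 -> (4,3)
  20 -> (4,1)
  21 -> (1,2)
  22 -> (2,1)
  23 -> (5,0)
  24 -> (3,4)
  25 -> (2,2)
  26 -> (1,3)
  27 -> (4,0)
  28 -> (3,3)
  29 -> (1,4)
distinct pairs in image: 30 / 30 needed
  → bijection onto A×B; projections well-typed.

Answer: VALID PRODUCT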